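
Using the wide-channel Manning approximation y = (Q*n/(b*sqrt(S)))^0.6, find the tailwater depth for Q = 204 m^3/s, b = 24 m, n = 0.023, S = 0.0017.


y = (204 * 0.023 / (24 * 0.0017^0.5))^0.6 = 2.5442 m


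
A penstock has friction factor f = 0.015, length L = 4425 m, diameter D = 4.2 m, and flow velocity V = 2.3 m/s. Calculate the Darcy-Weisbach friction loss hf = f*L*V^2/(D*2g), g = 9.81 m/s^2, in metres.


hf = 0.015 * 4425 * 2.3^2 / (4.2 * 2 * 9.81) = 4.2610 m


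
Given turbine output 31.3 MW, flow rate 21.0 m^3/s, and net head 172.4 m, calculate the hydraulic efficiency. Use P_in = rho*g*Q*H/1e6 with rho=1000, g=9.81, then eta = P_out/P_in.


P_in = 1000 * 9.81 * 21.0 * 172.4 / 1e6 = 35.5161 MW
eta = 31.3 / 35.5161 = 0.8813


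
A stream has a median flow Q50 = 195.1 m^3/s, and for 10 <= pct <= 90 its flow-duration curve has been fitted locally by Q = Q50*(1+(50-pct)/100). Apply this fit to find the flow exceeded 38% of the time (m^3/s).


Q = 195.1 * (1 + (50 - 38)/100) = 218.5120 m^3/s


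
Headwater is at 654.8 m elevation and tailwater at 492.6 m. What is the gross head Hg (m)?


Hg = 654.8 - 492.6 = 162.2000 m


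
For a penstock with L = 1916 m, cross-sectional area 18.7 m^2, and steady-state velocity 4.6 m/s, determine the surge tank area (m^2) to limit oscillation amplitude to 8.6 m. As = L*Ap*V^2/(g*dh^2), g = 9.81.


As = 1916 * 18.7 * 4.6^2 / (9.81 * 8.6^2) = 1044.9292 m^2


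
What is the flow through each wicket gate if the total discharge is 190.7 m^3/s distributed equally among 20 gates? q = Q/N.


q = 190.7 / 20 = 9.5350 m^3/s


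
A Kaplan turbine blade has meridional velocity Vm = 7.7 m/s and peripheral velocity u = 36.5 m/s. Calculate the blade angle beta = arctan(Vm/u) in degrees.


beta = arctan(7.7 / 36.5) = 11.9124 degrees


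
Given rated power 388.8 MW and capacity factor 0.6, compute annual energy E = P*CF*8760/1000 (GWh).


E = 388.8 * 0.6 * 8760 / 1000 = 2043.5328 GWh


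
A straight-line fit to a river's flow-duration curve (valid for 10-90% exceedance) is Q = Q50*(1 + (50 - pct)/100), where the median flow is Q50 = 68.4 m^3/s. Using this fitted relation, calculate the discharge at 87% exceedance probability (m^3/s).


Q = 68.4 * (1 + (50 - 87)/100) = 43.0920 m^3/s


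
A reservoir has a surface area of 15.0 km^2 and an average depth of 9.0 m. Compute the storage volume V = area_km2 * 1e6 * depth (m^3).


V = 15.0 * 1e6 * 9.0 = 1.3500e+08 m^3


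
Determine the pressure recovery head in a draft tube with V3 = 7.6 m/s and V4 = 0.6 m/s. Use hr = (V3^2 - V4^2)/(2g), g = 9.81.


hr = (7.6^2 - 0.6^2) / (2*9.81) = 2.9256 m


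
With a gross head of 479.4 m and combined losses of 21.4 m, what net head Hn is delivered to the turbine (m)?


Hn = 479.4 - 21.4 = 458.0000 m


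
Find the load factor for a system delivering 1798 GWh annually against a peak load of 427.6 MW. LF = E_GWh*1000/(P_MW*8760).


LF = 1798 * 1000 / (427.6 * 8760) = 0.4800


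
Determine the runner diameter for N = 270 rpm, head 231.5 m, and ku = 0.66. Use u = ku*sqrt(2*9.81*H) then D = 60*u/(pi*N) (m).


u = 0.66 * sqrt(2*9.81*231.5) = 44.4804 m/s
D = 60 * 44.4804 / (pi * 270) = 3.1463 m


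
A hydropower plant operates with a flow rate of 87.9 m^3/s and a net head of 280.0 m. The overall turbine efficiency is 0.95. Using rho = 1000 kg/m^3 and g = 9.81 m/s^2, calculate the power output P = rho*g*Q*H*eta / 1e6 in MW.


P = 1000 * 9.81 * 87.9 * 280.0 * 0.95 / 1e6 = 229.3715 MW


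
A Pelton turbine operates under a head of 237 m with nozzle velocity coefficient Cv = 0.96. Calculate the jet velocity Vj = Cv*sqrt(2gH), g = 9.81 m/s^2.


Vj = 0.96 * sqrt(2*9.81*237) = 65.4628 m/s


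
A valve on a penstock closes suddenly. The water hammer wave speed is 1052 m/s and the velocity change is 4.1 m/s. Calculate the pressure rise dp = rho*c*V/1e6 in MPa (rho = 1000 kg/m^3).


dp = 1000 * 1052 * 4.1 / 1e6 = 4.3132 MPa


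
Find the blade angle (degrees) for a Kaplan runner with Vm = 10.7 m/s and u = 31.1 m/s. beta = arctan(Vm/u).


beta = arctan(10.7 / 31.1) = 18.9859 degrees


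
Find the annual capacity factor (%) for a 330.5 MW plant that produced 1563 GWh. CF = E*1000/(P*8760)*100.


CF = 1563 * 1000 / (330.5 * 8760) * 100 = 53.9863 %


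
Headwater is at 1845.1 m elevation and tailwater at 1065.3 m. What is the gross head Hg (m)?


Hg = 1845.1 - 1065.3 = 779.8000 m


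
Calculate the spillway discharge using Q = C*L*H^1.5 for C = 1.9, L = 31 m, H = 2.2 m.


Q = 1.9 * 31 * 2.2^1.5 = 192.1982 m^3/s


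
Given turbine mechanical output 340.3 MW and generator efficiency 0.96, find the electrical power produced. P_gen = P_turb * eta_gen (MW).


P_gen = 340.3 * 0.96 = 326.6880 MW


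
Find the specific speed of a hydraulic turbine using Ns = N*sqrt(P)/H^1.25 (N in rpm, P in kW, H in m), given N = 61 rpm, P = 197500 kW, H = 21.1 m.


Ns = 61 * 197500^0.5 / 21.1^1.25 = 599.4601


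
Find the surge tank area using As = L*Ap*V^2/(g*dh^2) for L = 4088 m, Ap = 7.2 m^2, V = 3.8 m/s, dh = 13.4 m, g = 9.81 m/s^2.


As = 4088 * 7.2 * 3.8^2 / (9.81 * 13.4^2) = 241.2859 m^2


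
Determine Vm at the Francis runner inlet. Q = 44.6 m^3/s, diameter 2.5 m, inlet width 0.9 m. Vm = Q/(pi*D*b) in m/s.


Vm = 44.6 / (pi * 2.5 * 0.9) = 6.3096 m/s


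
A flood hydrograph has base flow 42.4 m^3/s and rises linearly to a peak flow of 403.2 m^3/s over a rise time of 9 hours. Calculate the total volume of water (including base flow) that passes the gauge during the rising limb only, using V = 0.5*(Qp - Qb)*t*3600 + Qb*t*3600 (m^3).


V = 0.5*(403.2 - 42.4)*9*3600 + 42.4*9*3600 = 7.2187e+06 m^3


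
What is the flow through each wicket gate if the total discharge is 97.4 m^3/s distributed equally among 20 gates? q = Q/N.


q = 97.4 / 20 = 4.8700 m^3/s


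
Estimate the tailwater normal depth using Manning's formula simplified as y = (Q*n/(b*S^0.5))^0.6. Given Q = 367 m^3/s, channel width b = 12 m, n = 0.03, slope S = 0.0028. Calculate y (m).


y = (367 * 0.03 / (12 * 0.0028^0.5))^0.6 = 5.5388 m


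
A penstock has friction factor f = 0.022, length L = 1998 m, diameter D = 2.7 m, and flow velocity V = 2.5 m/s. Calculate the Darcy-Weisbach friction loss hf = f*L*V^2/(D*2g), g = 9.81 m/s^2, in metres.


hf = 0.022 * 1998 * 2.5^2 / (2.7 * 2 * 9.81) = 5.1860 m


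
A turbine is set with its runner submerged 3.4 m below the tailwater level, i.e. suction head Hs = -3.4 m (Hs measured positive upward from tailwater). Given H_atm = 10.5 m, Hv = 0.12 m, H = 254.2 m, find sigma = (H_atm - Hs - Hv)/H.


sigma = (10.5 - (-3.4) - 0.12) / 254.2 = 0.0542


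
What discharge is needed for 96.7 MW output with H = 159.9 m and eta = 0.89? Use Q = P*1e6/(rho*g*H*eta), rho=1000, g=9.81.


Q = 96.7 * 1e6 / (1000 * 9.81 * 159.9 * 0.89) = 69.2658 m^3/s


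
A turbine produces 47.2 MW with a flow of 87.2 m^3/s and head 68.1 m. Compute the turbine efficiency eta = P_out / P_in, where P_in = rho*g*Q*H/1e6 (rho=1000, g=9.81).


P_in = 1000 * 9.81 * 87.2 * 68.1 / 1e6 = 58.2549 MW
eta = 47.2 / 58.2549 = 0.8102


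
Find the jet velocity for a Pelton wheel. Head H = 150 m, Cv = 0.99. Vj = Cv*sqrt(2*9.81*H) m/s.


Vj = 0.99 * sqrt(2*9.81*150) = 53.7069 m/s


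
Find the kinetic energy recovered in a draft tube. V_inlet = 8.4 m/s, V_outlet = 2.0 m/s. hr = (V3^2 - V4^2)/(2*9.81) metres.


hr = (8.4^2 - 2.0^2) / (2*9.81) = 3.3925 m


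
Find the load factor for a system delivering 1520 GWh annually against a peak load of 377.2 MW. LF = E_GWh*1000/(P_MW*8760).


LF = 1520 * 1000 / (377.2 * 8760) = 0.4600


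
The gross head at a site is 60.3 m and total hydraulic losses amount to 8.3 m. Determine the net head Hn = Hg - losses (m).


Hn = 60.3 - 8.3 = 52.0000 m


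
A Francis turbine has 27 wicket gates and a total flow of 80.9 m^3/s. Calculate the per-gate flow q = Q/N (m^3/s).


q = 80.9 / 27 = 2.9963 m^3/s


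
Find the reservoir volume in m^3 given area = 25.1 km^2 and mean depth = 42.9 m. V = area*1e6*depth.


V = 25.1 * 1e6 * 42.9 = 1.0768e+09 m^3


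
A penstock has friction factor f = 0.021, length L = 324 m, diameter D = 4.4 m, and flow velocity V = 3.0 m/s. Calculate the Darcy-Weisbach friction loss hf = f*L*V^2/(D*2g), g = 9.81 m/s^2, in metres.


hf = 0.021 * 324 * 3.0^2 / (4.4 * 2 * 9.81) = 0.7093 m


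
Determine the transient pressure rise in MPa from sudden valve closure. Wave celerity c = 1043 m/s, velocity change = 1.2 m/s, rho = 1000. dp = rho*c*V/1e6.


dp = 1000 * 1043 * 1.2 / 1e6 = 1.2516 MPa


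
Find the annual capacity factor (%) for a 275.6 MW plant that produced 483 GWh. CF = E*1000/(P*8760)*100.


CF = 483 * 1000 / (275.6 * 8760) * 100 = 20.0062 %


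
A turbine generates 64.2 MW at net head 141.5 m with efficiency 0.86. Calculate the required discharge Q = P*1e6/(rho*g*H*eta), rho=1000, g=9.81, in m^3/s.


Q = 64.2 * 1e6 / (1000 * 9.81 * 141.5 * 0.86) = 53.7788 m^3/s


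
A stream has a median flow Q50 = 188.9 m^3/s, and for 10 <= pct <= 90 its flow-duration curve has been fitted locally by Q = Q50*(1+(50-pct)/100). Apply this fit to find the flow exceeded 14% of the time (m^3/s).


Q = 188.9 * (1 + (50 - 14)/100) = 256.9040 m^3/s


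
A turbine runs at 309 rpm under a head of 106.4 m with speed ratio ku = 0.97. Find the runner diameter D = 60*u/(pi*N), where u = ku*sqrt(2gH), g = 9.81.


u = 0.97 * sqrt(2*9.81*106.4) = 44.3192 m/s
D = 60 * 44.3192 / (pi * 309) = 2.7393 m


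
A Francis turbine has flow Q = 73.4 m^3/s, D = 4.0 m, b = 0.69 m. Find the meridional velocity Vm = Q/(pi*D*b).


Vm = 73.4 / (pi * 4.0 * 0.69) = 8.4652 m/s


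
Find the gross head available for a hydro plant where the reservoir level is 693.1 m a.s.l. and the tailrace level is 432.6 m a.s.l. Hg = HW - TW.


Hg = 693.1 - 432.6 = 260.5000 m


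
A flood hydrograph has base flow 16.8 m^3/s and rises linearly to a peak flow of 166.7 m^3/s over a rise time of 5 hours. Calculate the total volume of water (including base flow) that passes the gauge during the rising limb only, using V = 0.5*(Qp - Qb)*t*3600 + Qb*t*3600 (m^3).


V = 0.5*(166.7 - 16.8)*5*3600 + 16.8*5*3600 = 1.6515e+06 m^3


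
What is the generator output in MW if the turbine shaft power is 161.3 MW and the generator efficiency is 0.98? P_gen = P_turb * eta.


P_gen = 161.3 * 0.98 = 158.0740 MW


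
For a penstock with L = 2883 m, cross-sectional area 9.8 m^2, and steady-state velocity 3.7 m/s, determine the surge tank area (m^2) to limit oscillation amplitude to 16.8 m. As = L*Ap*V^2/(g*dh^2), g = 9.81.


As = 2883 * 9.8 * 3.7^2 / (9.81 * 16.8^2) = 139.6968 m^2


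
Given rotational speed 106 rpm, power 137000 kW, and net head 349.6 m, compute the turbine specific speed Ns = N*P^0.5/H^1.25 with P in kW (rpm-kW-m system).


Ns = 106 * 137000^0.5 / 349.6^1.25 = 25.9539


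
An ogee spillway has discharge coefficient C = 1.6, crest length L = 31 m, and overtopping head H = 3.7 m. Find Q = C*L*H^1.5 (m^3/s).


Q = 1.6 * 31 * 3.7^1.5 = 353.0078 m^3/s


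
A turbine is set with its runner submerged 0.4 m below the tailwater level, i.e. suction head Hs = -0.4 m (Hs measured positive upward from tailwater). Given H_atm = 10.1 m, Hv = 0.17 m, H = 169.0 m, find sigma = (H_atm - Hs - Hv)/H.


sigma = (10.1 - (-0.4) - 0.17) / 169.0 = 0.0611


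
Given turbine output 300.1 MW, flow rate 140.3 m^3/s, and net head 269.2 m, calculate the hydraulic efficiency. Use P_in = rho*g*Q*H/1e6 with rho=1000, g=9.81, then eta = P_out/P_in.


P_in = 1000 * 9.81 * 140.3 * 269.2 / 1e6 = 370.5115 MW
eta = 300.1 / 370.5115 = 0.8100


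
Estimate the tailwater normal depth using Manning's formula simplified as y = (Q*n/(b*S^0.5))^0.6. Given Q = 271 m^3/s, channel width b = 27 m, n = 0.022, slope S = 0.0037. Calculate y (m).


y = (271 * 0.022 / (27 * 0.0037^0.5))^0.6 = 2.1675 m


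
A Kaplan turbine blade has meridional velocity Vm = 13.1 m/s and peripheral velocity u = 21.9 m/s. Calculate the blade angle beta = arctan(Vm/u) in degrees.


beta = arctan(13.1 / 21.9) = 30.8867 degrees


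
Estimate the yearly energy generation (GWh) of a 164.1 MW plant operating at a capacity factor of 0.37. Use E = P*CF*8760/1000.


E = 164.1 * 0.37 * 8760 / 1000 = 531.8809 GWh


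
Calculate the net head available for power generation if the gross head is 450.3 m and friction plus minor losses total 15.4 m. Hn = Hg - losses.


Hn = 450.3 - 15.4 = 434.9000 m


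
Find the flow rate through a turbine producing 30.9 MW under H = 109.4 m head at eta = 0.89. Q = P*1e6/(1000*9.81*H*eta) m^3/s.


Q = 30.9 * 1e6 / (1000 * 9.81 * 109.4 * 0.89) = 32.3506 m^3/s


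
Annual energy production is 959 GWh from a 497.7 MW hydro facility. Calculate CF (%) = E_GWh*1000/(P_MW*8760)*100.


CF = 959 * 1000 / (497.7 * 8760) * 100 = 21.9962 %


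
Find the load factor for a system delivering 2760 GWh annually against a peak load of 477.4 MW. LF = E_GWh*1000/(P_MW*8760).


LF = 2760 * 1000 / (477.4 * 8760) = 0.6600


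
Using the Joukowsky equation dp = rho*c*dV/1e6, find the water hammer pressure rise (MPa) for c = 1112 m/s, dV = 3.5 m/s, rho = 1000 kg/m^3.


dp = 1000 * 1112 * 3.5 / 1e6 = 3.8920 MPa


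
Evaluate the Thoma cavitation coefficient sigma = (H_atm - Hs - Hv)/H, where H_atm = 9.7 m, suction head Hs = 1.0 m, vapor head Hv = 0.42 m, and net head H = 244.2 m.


sigma = (9.7 - 1.0 - 0.42) / 244.2 = 0.0339


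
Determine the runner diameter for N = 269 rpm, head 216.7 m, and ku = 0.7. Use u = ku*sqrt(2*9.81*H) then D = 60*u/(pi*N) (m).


u = 0.7 * sqrt(2*9.81*216.7) = 45.6433 m/s
D = 60 * 45.6433 / (pi * 269) = 3.2406 m


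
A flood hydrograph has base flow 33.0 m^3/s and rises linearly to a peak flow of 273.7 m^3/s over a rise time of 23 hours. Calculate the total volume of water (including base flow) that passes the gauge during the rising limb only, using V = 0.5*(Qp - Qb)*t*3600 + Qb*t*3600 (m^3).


V = 0.5*(273.7 - 33.0)*23*3600 + 33.0*23*3600 = 1.2697e+07 m^3


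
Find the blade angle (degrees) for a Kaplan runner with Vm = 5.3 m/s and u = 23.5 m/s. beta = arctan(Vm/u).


beta = arctan(5.3 / 23.5) = 12.7094 degrees


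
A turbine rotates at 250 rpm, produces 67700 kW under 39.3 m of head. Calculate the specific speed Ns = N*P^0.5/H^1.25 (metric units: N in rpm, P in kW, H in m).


Ns = 250 * 67700^0.5 / 39.3^1.25 = 661.0642


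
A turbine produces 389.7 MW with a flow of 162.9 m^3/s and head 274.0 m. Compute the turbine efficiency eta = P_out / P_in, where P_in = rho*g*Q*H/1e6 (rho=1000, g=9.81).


P_in = 1000 * 9.81 * 162.9 * 274.0 / 1e6 = 437.8654 MW
eta = 389.7 / 437.8654 = 0.8900


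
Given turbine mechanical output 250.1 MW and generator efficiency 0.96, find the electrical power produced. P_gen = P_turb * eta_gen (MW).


P_gen = 250.1 * 0.96 = 240.0960 MW


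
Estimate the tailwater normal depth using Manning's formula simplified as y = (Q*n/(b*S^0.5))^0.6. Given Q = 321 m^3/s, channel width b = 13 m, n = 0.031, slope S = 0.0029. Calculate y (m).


y = (321 * 0.031 / (13 * 0.0029^0.5))^0.6 = 4.9163 m


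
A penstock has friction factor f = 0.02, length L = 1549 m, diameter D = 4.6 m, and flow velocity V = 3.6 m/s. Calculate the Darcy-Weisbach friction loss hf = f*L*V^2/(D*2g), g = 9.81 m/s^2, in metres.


hf = 0.02 * 1549 * 3.6^2 / (4.6 * 2 * 9.81) = 4.4487 m


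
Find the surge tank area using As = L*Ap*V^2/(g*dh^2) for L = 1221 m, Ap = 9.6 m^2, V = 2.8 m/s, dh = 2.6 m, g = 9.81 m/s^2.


As = 1221 * 9.6 * 2.8^2 / (9.81 * 2.6^2) = 1385.7576 m^2


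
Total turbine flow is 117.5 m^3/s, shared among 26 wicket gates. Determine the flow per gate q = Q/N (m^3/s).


q = 117.5 / 26 = 4.5192 m^3/s


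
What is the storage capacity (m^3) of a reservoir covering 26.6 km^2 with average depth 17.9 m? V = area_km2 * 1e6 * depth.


V = 26.6 * 1e6 * 17.9 = 4.7614e+08 m^3


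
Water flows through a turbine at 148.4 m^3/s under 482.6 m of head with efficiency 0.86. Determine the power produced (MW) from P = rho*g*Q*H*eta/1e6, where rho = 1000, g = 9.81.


P = 1000 * 9.81 * 148.4 * 482.6 * 0.86 / 1e6 = 604.2111 MW


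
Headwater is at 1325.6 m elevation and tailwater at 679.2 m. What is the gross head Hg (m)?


Hg = 1325.6 - 679.2 = 646.4000 m


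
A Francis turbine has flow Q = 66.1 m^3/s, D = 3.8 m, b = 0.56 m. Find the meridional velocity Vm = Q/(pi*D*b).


Vm = 66.1 / (pi * 3.8 * 0.56) = 9.8874 m/s


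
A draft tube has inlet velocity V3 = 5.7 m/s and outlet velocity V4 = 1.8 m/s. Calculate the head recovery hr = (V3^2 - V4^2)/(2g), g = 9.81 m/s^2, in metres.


hr = (5.7^2 - 1.8^2) / (2*9.81) = 1.4908 m


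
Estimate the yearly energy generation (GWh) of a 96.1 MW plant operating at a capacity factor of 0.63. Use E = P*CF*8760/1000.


E = 96.1 * 0.63 * 8760 / 1000 = 530.3567 GWh


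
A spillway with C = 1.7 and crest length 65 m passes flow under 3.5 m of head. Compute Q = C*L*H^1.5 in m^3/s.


Q = 1.7 * 65 * 3.5^1.5 = 723.5430 m^3/s


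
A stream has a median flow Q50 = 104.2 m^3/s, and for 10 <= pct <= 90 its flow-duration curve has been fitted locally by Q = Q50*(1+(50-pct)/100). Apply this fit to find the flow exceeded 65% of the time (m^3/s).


Q = 104.2 * (1 + (50 - 65)/100) = 88.5700 m^3/s


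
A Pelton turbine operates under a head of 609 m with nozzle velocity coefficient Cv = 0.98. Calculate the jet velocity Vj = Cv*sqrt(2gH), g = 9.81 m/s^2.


Vj = 0.98 * sqrt(2*9.81*609) = 107.1234 m/s


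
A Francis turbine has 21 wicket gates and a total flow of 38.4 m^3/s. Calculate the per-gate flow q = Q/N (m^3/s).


q = 38.4 / 21 = 1.8286 m^3/s


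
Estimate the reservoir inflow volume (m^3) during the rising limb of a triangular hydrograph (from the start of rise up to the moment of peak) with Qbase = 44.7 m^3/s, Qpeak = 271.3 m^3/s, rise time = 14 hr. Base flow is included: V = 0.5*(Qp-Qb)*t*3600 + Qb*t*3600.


V = 0.5*(271.3 - 44.7)*14*3600 + 44.7*14*3600 = 7.9632e+06 m^3


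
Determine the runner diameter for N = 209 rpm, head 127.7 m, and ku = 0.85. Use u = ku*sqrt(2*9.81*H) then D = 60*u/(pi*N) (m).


u = 0.85 * sqrt(2*9.81*127.7) = 42.5465 m/s
D = 60 * 42.5465 / (pi * 209) = 3.8879 m


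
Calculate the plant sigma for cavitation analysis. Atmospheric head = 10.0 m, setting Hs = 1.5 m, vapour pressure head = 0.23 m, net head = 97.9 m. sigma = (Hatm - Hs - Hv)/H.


sigma = (10.0 - 1.5 - 0.23) / 97.9 = 0.0845


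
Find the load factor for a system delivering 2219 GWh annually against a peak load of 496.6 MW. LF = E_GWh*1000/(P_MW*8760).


LF = 2219 * 1000 / (496.6 * 8760) = 0.5101


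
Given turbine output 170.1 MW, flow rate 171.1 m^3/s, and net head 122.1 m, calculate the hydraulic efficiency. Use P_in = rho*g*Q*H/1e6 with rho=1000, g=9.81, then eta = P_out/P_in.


P_in = 1000 * 9.81 * 171.1 * 122.1 / 1e6 = 204.9438 MW
eta = 170.1 / 204.9438 = 0.8300


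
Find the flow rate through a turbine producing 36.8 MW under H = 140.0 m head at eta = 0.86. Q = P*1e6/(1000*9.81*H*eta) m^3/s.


Q = 36.8 * 1e6 / (1000 * 9.81 * 140.0 * 0.86) = 31.1568 m^3/s


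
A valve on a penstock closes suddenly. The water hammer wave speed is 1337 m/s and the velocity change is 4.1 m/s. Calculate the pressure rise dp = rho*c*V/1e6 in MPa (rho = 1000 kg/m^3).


dp = 1000 * 1337 * 4.1 / 1e6 = 5.4817 MPa


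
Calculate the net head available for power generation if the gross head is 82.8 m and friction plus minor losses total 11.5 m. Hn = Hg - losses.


Hn = 82.8 - 11.5 = 71.3000 m


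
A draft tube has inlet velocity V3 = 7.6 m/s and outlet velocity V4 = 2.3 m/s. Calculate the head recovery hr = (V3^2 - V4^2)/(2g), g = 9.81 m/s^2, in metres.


hr = (7.6^2 - 2.3^2) / (2*9.81) = 2.6743 m


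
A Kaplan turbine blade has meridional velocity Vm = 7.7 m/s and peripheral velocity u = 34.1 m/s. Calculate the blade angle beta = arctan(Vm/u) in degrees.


beta = arctan(7.7 / 34.1) = 12.7244 degrees


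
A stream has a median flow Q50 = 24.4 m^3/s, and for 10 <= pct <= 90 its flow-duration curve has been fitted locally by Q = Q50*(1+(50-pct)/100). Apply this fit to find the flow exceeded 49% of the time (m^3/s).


Q = 24.4 * (1 + (50 - 49)/100) = 24.6440 m^3/s


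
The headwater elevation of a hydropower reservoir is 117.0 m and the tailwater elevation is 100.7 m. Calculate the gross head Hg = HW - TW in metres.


Hg = 117.0 - 100.7 = 16.3000 m


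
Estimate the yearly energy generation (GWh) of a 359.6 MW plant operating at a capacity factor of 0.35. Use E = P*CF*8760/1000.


E = 359.6 * 0.35 * 8760 / 1000 = 1102.5336 GWh


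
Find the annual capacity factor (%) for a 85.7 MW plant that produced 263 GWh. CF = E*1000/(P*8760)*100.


CF = 263 * 1000 / (85.7 * 8760) * 100 = 35.0325 %


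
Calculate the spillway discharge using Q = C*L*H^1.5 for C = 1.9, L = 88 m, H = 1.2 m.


Q = 1.9 * 88 * 1.2^1.5 = 219.7901 m^3/s


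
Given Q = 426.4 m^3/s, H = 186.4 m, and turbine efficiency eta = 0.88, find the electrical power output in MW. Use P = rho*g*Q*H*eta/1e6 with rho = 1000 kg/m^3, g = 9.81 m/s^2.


P = 1000 * 9.81 * 426.4 * 186.4 * 0.88 / 1e6 = 686.1432 MW


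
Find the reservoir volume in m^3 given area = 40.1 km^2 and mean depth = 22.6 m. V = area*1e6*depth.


V = 40.1 * 1e6 * 22.6 = 9.0626e+08 m^3


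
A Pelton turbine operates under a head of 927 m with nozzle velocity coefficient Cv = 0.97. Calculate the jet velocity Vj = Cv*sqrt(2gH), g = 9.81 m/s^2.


Vj = 0.97 * sqrt(2*9.81*927) = 130.8161 m/s


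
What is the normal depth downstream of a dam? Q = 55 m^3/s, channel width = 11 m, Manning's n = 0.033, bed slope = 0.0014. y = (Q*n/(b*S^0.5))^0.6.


y = (55 * 0.033 / (11 * 0.0014^0.5))^0.6 = 2.4359 m


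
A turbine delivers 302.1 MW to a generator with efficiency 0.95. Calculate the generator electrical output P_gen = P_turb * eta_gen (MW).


P_gen = 302.1 * 0.95 = 286.9950 MW


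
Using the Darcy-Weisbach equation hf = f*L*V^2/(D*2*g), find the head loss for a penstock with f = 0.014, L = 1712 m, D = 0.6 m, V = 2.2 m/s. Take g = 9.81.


hf = 0.014 * 1712 * 2.2^2 / (0.6 * 2 * 9.81) = 9.8543 m


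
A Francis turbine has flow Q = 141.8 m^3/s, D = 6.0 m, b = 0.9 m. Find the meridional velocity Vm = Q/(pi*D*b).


Vm = 141.8 / (pi * 6.0 * 0.9) = 8.3586 m/s


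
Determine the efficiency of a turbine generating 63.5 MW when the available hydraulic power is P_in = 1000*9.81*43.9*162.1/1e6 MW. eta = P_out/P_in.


P_in = 1000 * 9.81 * 43.9 * 162.1 / 1e6 = 69.8098 MW
eta = 63.5 / 69.8098 = 0.9096


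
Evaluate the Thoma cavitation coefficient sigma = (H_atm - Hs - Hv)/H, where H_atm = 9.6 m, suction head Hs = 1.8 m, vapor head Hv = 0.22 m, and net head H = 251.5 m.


sigma = (9.6 - 1.8 - 0.22) / 251.5 = 0.0301


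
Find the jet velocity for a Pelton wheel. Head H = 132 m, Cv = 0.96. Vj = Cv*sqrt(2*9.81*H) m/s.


Vj = 0.96 * sqrt(2*9.81*132) = 48.8549 m/s


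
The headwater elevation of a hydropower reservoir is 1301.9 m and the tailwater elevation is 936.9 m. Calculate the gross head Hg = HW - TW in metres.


Hg = 1301.9 - 936.9 = 365.0000 m


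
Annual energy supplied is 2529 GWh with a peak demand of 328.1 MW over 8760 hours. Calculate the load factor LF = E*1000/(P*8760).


LF = 2529 * 1000 / (328.1 * 8760) = 0.8799


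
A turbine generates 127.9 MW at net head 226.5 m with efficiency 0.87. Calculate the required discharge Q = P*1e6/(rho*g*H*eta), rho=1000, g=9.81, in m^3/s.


Q = 127.9 * 1e6 / (1000 * 9.81 * 226.5 * 0.87) = 66.1628 m^3/s


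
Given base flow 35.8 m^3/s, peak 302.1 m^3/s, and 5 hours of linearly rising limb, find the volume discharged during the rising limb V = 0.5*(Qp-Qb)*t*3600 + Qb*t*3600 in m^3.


V = 0.5*(302.1 - 35.8)*5*3600 + 35.8*5*3600 = 3.0411e+06 m^3


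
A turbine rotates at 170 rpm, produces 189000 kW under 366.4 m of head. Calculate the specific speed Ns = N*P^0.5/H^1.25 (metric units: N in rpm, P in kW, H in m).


Ns = 170 * 189000^0.5 / 366.4^1.25 = 46.1037


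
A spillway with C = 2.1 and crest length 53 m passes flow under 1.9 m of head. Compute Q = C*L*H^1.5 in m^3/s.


Q = 2.1 * 53 * 1.9^1.5 = 291.4913 m^3/s


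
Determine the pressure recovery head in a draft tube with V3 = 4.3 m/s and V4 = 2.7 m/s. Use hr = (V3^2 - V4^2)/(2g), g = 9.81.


hr = (4.3^2 - 2.7^2) / (2*9.81) = 0.5708 m


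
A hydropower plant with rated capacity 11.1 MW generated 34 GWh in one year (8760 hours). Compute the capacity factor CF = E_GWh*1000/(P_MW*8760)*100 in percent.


CF = 34 * 1000 / (11.1 * 8760) * 100 = 34.9665 %


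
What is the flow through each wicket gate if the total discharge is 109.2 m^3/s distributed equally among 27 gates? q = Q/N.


q = 109.2 / 27 = 4.0444 m^3/s


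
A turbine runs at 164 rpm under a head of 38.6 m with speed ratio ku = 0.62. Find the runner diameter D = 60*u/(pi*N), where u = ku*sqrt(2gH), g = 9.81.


u = 0.62 * sqrt(2*9.81*38.6) = 17.0622 m/s
D = 60 * 17.0622 / (pi * 164) = 1.9870 m


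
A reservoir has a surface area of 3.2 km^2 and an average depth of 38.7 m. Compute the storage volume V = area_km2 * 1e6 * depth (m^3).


V = 3.2 * 1e6 * 38.7 = 1.2384e+08 m^3


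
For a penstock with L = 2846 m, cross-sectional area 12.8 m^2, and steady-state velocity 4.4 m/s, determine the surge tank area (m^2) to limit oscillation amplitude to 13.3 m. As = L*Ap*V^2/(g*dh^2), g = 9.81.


As = 2846 * 12.8 * 4.4^2 / (9.81 * 13.3^2) = 406.4227 m^2


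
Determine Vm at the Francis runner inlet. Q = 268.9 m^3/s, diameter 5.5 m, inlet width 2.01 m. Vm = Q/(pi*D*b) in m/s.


Vm = 268.9 / (pi * 5.5 * 2.01) = 7.7425 m/s


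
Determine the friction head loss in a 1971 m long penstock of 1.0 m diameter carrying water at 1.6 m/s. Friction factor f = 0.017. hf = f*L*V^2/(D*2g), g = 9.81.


hf = 0.017 * 1971 * 1.6^2 / (1.0 * 2 * 9.81) = 4.3720 m


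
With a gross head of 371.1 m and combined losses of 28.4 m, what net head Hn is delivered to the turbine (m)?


Hn = 371.1 - 28.4 = 342.7000 m


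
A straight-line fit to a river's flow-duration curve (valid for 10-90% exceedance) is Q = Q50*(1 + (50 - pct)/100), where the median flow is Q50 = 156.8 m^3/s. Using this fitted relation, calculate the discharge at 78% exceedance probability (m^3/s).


Q = 156.8 * (1 + (50 - 78)/100) = 112.8960 m^3/s


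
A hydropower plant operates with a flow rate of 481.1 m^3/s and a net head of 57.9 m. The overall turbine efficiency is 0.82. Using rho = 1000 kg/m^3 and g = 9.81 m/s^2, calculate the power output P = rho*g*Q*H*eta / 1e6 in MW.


P = 1000 * 9.81 * 481.1 * 57.9 * 0.82 / 1e6 = 224.0767 MW


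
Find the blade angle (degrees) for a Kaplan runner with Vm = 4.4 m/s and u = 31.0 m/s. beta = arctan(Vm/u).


beta = arctan(4.4 / 31.0) = 8.0783 degrees


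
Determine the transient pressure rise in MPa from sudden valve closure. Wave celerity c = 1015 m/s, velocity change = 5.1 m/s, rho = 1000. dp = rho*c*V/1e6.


dp = 1000 * 1015 * 5.1 / 1e6 = 5.1765 MPa


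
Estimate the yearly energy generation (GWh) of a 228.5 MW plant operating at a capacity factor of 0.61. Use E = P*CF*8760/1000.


E = 228.5 * 0.61 * 8760 / 1000 = 1221.0126 GWh


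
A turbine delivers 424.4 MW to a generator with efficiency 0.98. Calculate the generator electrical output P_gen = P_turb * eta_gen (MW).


P_gen = 424.4 * 0.98 = 415.9120 MW


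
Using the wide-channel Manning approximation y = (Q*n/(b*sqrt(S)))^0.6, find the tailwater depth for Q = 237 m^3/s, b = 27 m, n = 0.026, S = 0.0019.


y = (237 * 0.026 / (27 * 0.0019^0.5))^0.6 = 2.7002 m


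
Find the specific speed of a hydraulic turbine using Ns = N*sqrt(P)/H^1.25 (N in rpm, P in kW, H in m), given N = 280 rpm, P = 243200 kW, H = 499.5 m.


Ns = 280 * 243200^0.5 / 499.5^1.25 = 58.4750


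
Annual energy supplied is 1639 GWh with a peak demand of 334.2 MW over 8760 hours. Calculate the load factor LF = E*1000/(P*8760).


LF = 1639 * 1000 / (334.2 * 8760) = 0.5598


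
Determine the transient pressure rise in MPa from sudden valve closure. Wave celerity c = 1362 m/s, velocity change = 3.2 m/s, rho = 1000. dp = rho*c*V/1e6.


dp = 1000 * 1362 * 3.2 / 1e6 = 4.3584 MPa


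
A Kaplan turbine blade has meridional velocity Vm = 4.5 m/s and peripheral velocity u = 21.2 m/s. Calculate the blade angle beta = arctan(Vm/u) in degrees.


beta = arctan(4.5 / 21.2) = 11.9840 degrees


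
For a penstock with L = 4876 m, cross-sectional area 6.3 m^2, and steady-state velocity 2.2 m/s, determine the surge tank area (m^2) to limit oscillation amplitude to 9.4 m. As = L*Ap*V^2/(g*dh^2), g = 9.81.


As = 4876 * 6.3 * 2.2^2 / (9.81 * 9.4^2) = 171.5240 m^2


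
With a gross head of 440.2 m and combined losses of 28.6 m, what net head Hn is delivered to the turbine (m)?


Hn = 440.2 - 28.6 = 411.6000 m


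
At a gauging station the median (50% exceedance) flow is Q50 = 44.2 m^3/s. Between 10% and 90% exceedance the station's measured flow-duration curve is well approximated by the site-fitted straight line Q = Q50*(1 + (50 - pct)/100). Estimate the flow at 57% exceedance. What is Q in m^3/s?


Q = 44.2 * (1 + (50 - 57)/100) = 41.1060 m^3/s


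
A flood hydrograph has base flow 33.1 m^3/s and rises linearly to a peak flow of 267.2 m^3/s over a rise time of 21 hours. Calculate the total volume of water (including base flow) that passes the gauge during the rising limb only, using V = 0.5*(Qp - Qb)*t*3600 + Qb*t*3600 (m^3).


V = 0.5*(267.2 - 33.1)*21*3600 + 33.1*21*3600 = 1.1351e+07 m^3


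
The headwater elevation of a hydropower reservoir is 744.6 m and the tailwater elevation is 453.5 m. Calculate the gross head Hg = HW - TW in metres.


Hg = 744.6 - 453.5 = 291.1000 m


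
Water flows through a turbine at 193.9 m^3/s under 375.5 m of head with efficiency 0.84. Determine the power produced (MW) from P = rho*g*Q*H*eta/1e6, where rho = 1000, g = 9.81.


P = 1000 * 9.81 * 193.9 * 375.5 * 0.84 / 1e6 = 599.9790 MW


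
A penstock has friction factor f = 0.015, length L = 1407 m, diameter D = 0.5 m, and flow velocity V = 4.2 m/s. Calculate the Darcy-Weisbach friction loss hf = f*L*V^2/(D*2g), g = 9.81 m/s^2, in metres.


hf = 0.015 * 1407 * 4.2^2 / (0.5 * 2 * 9.81) = 37.9503 m


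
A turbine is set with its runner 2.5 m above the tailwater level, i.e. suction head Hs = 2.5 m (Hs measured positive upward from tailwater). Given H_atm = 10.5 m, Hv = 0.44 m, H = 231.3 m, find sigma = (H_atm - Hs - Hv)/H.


sigma = (10.5 - 2.5 - 0.44) / 231.3 = 0.0327


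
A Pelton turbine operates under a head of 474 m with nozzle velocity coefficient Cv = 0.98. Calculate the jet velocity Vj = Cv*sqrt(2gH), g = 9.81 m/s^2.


Vj = 0.98 * sqrt(2*9.81*474) = 94.5072 m/s


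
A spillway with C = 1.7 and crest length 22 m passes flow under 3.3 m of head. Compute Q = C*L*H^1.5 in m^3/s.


Q = 1.7 * 22 * 3.3^1.5 = 224.2036 m^3/s


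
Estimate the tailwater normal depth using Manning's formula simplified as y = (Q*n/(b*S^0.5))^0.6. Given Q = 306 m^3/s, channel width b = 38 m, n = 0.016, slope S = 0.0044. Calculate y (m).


y = (306 * 0.016 / (38 * 0.0044^0.5))^0.6 = 1.4894 m


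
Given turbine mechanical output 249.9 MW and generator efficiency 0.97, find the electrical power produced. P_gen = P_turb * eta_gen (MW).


P_gen = 249.9 * 0.97 = 242.4030 MW


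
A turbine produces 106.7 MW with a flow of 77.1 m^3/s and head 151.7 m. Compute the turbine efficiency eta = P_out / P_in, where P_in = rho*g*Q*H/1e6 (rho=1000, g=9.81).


P_in = 1000 * 9.81 * 77.1 * 151.7 / 1e6 = 114.7384 MW
eta = 106.7 / 114.7384 = 0.9299


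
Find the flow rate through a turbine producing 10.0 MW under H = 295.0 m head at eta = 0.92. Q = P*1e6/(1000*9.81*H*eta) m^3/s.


Q = 10.0 * 1e6 / (1000 * 9.81 * 295.0 * 0.92) = 3.7560 m^3/s


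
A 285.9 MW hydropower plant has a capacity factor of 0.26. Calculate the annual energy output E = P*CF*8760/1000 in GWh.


E = 285.9 * 0.26 * 8760 / 1000 = 651.1658 GWh


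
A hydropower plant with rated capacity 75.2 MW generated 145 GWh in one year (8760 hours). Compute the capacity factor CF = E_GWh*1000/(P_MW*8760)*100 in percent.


CF = 145 * 1000 / (75.2 * 8760) * 100 = 22.0113 %


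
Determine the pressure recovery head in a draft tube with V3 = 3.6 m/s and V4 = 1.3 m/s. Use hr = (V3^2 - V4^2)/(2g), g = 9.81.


hr = (3.6^2 - 1.3^2) / (2*9.81) = 0.5744 m


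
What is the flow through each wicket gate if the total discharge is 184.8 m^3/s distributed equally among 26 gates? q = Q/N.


q = 184.8 / 26 = 7.1077 m^3/s


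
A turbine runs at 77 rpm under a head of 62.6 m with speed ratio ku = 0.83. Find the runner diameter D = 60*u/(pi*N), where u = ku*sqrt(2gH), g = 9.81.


u = 0.83 * sqrt(2*9.81*62.6) = 29.0881 m/s
D = 60 * 29.0881 / (pi * 77) = 7.2148 m


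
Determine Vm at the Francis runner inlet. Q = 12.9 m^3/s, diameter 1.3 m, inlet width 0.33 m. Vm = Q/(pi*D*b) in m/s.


Vm = 12.9 / (pi * 1.3 * 0.33) = 9.5716 m/s


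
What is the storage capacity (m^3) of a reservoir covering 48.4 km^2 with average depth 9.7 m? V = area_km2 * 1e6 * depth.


V = 48.4 * 1e6 * 9.7 = 4.6948e+08 m^3


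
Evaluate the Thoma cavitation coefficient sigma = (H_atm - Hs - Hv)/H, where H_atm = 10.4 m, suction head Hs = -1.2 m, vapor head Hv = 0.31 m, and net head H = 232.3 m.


sigma = (10.4 - (-1.2) - 0.31) / 232.3 = 0.0486


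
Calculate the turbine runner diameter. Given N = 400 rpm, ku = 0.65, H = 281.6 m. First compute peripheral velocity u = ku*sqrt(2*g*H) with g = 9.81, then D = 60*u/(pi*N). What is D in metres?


u = 0.65 * sqrt(2*9.81*281.6) = 48.3147 m/s
D = 60 * 48.3147 / (pi * 400) = 2.3069 m


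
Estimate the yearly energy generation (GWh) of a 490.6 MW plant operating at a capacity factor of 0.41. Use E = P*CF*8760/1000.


E = 490.6 * 0.41 * 8760 / 1000 = 1762.0390 GWh


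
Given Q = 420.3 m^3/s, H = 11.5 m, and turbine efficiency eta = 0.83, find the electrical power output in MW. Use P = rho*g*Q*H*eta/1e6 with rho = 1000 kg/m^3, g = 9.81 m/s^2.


P = 1000 * 9.81 * 420.3 * 11.5 * 0.83 / 1e6 = 39.3554 MW


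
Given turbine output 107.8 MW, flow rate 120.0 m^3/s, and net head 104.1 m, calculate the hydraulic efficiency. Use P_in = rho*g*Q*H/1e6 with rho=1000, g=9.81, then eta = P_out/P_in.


P_in = 1000 * 9.81 * 120.0 * 104.1 / 1e6 = 122.5465 MW
eta = 107.8 / 122.5465 = 0.8797


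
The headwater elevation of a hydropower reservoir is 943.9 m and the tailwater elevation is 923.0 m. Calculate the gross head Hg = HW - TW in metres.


Hg = 943.9 - 923.0 = 20.9000 m


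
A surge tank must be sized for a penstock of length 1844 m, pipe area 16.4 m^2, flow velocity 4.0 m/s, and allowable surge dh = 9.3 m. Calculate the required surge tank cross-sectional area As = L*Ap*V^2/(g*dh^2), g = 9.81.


As = 1844 * 16.4 * 4.0^2 / (9.81 * 9.3^2) = 570.2822 m^2


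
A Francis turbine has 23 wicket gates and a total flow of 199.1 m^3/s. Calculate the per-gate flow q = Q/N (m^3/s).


q = 199.1 / 23 = 8.6565 m^3/s


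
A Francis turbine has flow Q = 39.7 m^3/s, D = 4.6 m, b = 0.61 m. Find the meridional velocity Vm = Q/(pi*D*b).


Vm = 39.7 / (pi * 4.6 * 0.61) = 4.5035 m/s


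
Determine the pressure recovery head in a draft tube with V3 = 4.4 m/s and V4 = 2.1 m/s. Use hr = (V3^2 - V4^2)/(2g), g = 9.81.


hr = (4.4^2 - 2.1^2) / (2*9.81) = 0.7620 m


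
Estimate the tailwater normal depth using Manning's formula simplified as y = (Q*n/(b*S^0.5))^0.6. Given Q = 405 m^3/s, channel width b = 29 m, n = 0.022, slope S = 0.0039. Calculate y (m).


y = (405 * 0.022 / (29 * 0.0039^0.5))^0.6 = 2.6012 m


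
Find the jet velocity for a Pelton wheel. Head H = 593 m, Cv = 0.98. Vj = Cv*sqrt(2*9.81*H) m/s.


Vj = 0.98 * sqrt(2*9.81*593) = 105.7068 m/s


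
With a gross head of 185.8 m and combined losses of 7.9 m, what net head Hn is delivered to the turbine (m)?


Hn = 185.8 - 7.9 = 177.9000 m


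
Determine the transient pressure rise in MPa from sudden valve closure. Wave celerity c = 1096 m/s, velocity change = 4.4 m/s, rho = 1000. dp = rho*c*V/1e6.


dp = 1000 * 1096 * 4.4 / 1e6 = 4.8224 MPa


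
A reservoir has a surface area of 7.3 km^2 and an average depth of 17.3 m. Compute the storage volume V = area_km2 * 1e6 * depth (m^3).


V = 7.3 * 1e6 * 17.3 = 1.2629e+08 m^3


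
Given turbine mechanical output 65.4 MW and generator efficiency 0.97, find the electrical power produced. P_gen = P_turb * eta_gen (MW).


P_gen = 65.4 * 0.97 = 63.4380 MW


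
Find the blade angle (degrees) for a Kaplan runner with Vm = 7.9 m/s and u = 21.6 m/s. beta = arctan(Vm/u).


beta = arctan(7.9 / 21.6) = 20.0895 degrees


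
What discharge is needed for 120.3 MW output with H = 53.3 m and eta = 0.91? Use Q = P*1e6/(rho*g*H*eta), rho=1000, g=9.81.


Q = 120.3 * 1e6 / (1000 * 9.81 * 53.3 * 0.91) = 252.8297 m^3/s


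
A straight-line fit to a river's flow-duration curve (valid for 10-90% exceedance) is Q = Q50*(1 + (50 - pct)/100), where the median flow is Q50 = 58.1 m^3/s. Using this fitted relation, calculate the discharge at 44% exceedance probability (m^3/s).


Q = 58.1 * (1 + (50 - 44)/100) = 61.5860 m^3/s


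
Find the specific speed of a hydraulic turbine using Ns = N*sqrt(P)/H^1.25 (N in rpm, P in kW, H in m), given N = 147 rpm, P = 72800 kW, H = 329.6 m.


Ns = 147 * 72800^0.5 / 329.6^1.25 = 28.2422


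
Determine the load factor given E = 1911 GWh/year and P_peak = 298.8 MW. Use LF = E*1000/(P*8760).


LF = 1911 * 1000 / (298.8 * 8760) = 0.7301


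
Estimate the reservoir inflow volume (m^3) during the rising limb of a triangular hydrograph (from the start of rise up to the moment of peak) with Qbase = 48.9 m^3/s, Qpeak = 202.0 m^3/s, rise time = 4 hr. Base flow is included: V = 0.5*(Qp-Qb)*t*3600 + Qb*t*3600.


V = 0.5*(202.0 - 48.9)*4*3600 + 48.9*4*3600 = 1.8065e+06 m^3


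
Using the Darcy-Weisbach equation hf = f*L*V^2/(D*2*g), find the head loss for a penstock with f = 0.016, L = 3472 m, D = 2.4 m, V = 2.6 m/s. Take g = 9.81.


hf = 0.016 * 3472 * 2.6^2 / (2.4 * 2 * 9.81) = 7.9751 m


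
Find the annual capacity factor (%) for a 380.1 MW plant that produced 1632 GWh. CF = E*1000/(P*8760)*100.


CF = 1632 * 1000 / (380.1 * 8760) * 100 = 49.0138 %


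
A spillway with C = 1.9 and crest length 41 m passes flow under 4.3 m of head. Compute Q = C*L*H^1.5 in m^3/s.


Q = 1.9 * 41 * 4.3^1.5 = 694.6086 m^3/s


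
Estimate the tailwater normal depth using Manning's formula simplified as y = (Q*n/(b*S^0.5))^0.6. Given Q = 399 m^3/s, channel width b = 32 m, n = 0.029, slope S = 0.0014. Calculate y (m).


y = (399 * 0.029 / (32 * 0.0014^0.5))^0.6 = 3.9003 m


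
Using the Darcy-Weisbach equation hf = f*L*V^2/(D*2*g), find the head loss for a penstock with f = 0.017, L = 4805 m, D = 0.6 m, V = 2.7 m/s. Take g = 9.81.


hf = 0.017 * 4805 * 2.7^2 / (0.6 * 2 * 9.81) = 50.5847 m


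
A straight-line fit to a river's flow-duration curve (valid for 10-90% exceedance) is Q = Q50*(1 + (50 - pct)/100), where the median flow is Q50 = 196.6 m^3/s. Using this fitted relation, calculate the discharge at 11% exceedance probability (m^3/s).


Q = 196.6 * (1 + (50 - 11)/100) = 273.2740 m^3/s


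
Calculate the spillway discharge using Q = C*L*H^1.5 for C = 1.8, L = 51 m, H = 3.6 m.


Q = 1.8 * 51 * 3.6^1.5 = 627.0417 m^3/s


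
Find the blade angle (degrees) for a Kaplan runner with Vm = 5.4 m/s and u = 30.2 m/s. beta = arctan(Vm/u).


beta = arctan(5.4 / 30.2) = 10.1378 degrees
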